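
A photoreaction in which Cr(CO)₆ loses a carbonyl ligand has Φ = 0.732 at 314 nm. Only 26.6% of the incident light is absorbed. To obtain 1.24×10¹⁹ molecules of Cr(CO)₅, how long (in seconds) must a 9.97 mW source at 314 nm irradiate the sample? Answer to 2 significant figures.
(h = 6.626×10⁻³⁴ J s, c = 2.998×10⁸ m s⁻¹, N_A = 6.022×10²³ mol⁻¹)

t ≈ 4000 s

Product: 1.24×10¹⁹ / 6.022×10²³ = 2.059×10⁻⁵ mol.
Photons that must be absorbed: 2.059×10⁻⁵ / 0.732 = 2.813×10⁻⁵ mol.
Incident photons needed: 2.813×10⁻⁵ / 0.266 = 1.058×10⁻⁴ mol.
Photon energy: hc/λ = 6.326×10⁻¹⁹ J; per mole, 3.810×10⁵ J mol⁻¹.
Energy required: 1.058×10⁻⁴ × 3.810×10⁵ = 40.31 J.
Time: 40.31 J / 0.00997 W = 4000 s.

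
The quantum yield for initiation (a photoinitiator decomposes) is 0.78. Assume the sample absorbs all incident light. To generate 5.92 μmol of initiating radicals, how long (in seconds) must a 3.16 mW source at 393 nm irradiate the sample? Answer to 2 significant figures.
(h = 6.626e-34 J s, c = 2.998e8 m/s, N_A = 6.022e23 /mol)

Product: 5.92 μmol = 5.92e-6 mol.
Photons that must be absorbed: 5.92e-6 / 0.78 = 7.590e-6 mol.
Photon energy: hc/λ = 5.055e-19 J; per mole, 3.044e5 J mol⁻¹.
Energy required: 7.590e-6 × 3.044e5 = 2.310 J.
Time: 2.310 J / 0.00316 W = 730 s.

t ≈ 730 s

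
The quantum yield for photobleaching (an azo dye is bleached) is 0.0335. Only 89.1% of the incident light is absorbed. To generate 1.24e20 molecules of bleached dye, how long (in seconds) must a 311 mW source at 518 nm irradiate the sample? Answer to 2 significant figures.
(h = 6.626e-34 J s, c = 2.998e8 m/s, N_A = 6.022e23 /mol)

t ≈ 5100 s

Product: 1.24e20 / 6.022e23 = 2.059e-4 mol.
Photons that must be absorbed: 2.059e-4 / 0.0335 = 0.006146 mol.
Incident photons needed: 0.006146 / 0.891 = 0.006898 mol.
Photon energy: hc/λ = 3.835e-19 J; per mole, 2.309e5 J mol⁻¹.
Energy required: 0.006898 × 2.309e5 = 1593 J.
Time: 1593 J / 0.311 W = 5100 s.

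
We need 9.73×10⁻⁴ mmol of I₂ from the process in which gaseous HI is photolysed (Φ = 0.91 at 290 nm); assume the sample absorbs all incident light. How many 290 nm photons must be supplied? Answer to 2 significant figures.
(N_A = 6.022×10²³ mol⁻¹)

6.4×10¹⁷ photons

Product: 9.73×10⁻⁴ mmol = 9.73×10⁻⁷ mol.
Photons that must be absorbed: 9.73×10⁻⁷ / 0.91 = 1.069×10⁻⁶ mol.
Photon count: 1.069×10⁻⁶ × 6.022×10²³ = 6.4×10¹⁷.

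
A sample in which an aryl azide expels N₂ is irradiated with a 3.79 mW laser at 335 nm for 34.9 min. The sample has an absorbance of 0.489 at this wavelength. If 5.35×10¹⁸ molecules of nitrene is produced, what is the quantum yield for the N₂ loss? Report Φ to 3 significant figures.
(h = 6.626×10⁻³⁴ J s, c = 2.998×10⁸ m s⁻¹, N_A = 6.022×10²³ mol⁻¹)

Product: 5.35×10¹⁸ / 6.022×10²³ = 8.884×10⁻⁶ mol.
Photon energy at 335 nm: hc/λ = (6.626×10⁻³⁴)(2.998×10⁸)/(335×10⁻⁹) = 5.930×10⁻¹⁹ J.
Energy delivered: (3.79 mW)(2094 s) = 7.936 J.
Photons incident: 7.936 / 5.930×10⁻¹⁹ = 1.338×10¹⁹, i.e. 1.338×10¹⁹/6.022×10²³ = 2.222×10⁻⁵ mol.
Fraction absorbed: 1 − 10^(−0.489) = 0.6757.
Photons absorbed: 0.6757 × 2.222×10⁻⁵ = 1.501×10⁻⁵ mol.
Φ = 8.884×10⁻⁶ mol / 1.501×10⁻⁵ mol photons = 0.592.

Φ = 0.592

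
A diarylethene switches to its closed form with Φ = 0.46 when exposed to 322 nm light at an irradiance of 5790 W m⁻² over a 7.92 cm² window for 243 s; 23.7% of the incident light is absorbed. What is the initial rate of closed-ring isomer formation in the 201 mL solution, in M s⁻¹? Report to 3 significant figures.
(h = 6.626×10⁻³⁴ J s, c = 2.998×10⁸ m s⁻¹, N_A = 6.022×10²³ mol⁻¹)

6.69×10⁻⁶ M s⁻¹

Photon energy at 322 nm: hc/λ = (6.626×10⁻³⁴)(2.998×10⁸)/(322×10⁻⁹) = 6.169×10⁻¹⁹ J.
Energy delivered: (5790 W m⁻²)(7.92×10⁻⁴ m²)(243 s) = 1114 J.
Photons incident: 1114 / 6.169×10⁻¹⁹ = 1.806×10²¹, i.e. 1.806×10²¹/6.022×10²³ = 0.002999 mol.
Photons absorbed: 0.237 × 0.002999 = 7.108×10⁻⁴ mol.
Product formed: 0.46 × 7.108×10⁻⁴ = 3.270×10⁻⁴ mol.
Rate: 3.270×10⁻⁴ mol / (243 s × 0.201 L) = 6.69×10⁻⁶ M s⁻¹.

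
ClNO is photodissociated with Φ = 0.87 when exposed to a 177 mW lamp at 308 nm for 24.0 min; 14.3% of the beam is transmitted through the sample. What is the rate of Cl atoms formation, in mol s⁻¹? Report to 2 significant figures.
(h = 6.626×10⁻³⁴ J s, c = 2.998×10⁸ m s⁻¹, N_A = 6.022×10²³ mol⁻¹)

3.4×10⁻⁷ mol s⁻¹

Photon energy at 308 nm: hc/λ = (6.626×10⁻³⁴)(2.998×10⁸)/(308×10⁻⁹) = 6.450×10⁻¹⁹ J.
Energy delivered: (177 mW)(1440 s) = 254.9 J.
Photons incident: 254.9 / 6.450×10⁻¹⁹ = 3.952×10²⁰, i.e. 3.952×10²⁰/6.022×10²³ = 6.563×10⁻⁴ mol.
Fraction absorbed: 1 − 14.3/100 = 0.8570.
Photons absorbed: 0.8570 × 6.563×10⁻⁴ = 5.624×10⁻⁴ mol.
Product formed: 0.87 × 5.624×10⁻⁴ = 4.893×10⁻⁴ mol.
Rate: 4.893×10⁻⁴ / 1440 s = 3.4×10⁻⁷ mol s⁻¹.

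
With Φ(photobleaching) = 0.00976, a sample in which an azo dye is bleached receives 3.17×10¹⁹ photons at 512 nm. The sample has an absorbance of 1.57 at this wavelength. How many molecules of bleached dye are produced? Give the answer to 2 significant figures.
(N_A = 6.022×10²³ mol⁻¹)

3.0×10¹⁷ molecules

Moles of photons: 3.17×10¹⁹ / 6.022×10²³ = 5.264×10⁻⁵ mol.
Fraction absorbed: 1 − 10^(−1.57) = 0.9731.
Photons absorbed: 0.9731 × 5.264×10⁻⁵ = 5.122×10⁻⁵ mol.
Product: Φ × n_abs = 0.00976 × 5.122×10⁻⁵ = 4.999×10⁻⁷ mol.
As a count: 4.999×10⁻⁷ × 6.022×10²³ = 3.0×10¹⁷.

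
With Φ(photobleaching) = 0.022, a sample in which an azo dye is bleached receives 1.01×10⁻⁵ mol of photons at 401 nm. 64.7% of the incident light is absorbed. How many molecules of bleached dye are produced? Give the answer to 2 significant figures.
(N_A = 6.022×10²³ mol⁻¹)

8.7×10¹⁶ molecules

Photons absorbed: 0.647 × 1.01×10⁻⁵ = 6.535×10⁻⁶ mol.
Product: Φ × n_abs = 0.022 × 6.535×10⁻⁶ = 1.438×10⁻⁷ mol.
As a count: 1.438×10⁻⁷ × 6.022×10²³ = 8.7×10¹⁶.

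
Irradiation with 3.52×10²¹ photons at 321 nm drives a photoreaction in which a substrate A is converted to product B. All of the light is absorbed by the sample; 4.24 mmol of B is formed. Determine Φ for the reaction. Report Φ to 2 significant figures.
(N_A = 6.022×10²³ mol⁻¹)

Product: 4.24 mmol = 0.00424 mol.
Moles of photons: 3.52×10²¹ / 6.022×10²³ = 0.005845 mol.
Φ = 0.00424 mol / 0.005845 mol photons = 0.73.

Φ = 0.73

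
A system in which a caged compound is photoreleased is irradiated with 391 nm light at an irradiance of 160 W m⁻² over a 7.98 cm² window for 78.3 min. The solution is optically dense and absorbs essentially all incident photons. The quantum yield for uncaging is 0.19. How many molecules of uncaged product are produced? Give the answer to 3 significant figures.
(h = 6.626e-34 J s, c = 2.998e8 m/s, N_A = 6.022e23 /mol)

2.24e20 molecules

Photon energy at 391 nm: hc/λ = (6.626e-34)(2.998e8)/(391e-9) = 5.080e-19 J.
Energy delivered: (160 W m⁻²)(7.98e-4 m²)(4698 s) = 599.8 J.
Photons incident: 599.8 / 5.080e-19 = 1.181e21, i.e. 1.181e21/6.022e23 = 0.001961 mol.
Product: Φ × n_abs = 0.19 × 0.001961 = 3.726e-4 mol.
As a count: 3.726e-4 × 6.022e23 = 2.24e20.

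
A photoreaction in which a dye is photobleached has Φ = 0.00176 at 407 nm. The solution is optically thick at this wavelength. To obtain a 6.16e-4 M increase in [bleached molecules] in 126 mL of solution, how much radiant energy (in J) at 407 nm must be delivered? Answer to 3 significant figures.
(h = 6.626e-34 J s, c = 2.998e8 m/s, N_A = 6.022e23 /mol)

Product: (6.16e-4 M)(0.126 L) = 7.762e-5 mol.
Photons that must be absorbed: 7.762e-5 / 0.00176 = 0.04410 mol.
Photon energy: hc/λ = 4.881e-19 J; per mole, 2.939e5 J mol⁻¹.
Energy required: 0.04410 × 2.939e5 = 1.30e4 J.

1.30e4 J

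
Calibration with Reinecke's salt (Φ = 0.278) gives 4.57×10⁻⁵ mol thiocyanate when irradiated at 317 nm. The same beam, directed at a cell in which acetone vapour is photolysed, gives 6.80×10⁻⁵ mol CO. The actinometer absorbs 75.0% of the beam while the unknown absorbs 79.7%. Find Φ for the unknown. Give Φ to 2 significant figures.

Photons absorbed by the actinometer: 4.57×10⁻⁵ / 0.278 = 1.644×10⁻⁴ mol.
Incident flux: 1.644×10⁻⁴ / 0.750 = 2.192×10⁻⁴ einstein.
Absorbed by unknown: 0.797 × 2.192×10⁻⁴ = 1.747×10⁻⁴ mol.
Φ(unknown) = 6.80×10⁻⁵ / 1.747×10⁻⁴ = 0.39.

Φ = 0.39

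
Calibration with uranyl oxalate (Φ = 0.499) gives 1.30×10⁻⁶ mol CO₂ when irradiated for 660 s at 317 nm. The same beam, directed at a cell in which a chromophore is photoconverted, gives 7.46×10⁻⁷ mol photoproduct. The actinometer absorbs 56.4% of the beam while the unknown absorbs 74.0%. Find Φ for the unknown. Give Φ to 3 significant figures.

Φ = 0.218

Photons absorbed by the actinometer: 1.30×10⁻⁶ / 0.499 = 2.605×10⁻⁶ mol.
Incident flux: 2.605×10⁻⁶ / 0.564 = 4.619×10⁻⁶ einstein.
Absorbed by unknown: 0.740 × 4.619×10⁻⁶ = 3.418×10⁻⁶ mol.
Φ(unknown) = 7.46×10⁻⁷ / 3.418×10⁻⁶ = 0.218.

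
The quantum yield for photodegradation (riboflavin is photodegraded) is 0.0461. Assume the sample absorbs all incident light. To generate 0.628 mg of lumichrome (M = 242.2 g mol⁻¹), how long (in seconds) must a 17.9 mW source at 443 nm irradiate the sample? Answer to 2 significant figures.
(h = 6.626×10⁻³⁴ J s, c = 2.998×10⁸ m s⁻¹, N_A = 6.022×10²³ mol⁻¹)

Product: 0.628 mg / 242.2 g mol⁻¹ = 2.593×10⁻⁶ mol.
Photons that must be absorbed: 2.593×10⁻⁶ / 0.0461 = 5.625×10⁻⁵ mol.
Photon energy: hc/λ = 4.484×10⁻¹⁹ J; per mole, 2.700×10⁵ J mol⁻¹.
Energy required: 5.625×10⁻⁵ × 2.700×10⁵ = 15.19 J.
Time: 15.19 J / 0.0179 W = 850 s.

t ≈ 850 s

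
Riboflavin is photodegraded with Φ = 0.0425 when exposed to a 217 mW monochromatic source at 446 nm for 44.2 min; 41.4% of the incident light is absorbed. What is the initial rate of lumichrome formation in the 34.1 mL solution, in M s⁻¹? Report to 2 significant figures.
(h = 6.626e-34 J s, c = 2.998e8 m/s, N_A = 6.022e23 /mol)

Photon energy at 446 nm: hc/λ = (6.626e-34)(2.998e8)/(446e-9) = 4.454e-19 J.
Energy delivered: (217 mW)(2652 s) = 575.5 J.
Photons incident: 575.5 / 4.454e-19 = 1.292e21, i.e. 1.292e21/6.022e23 = 0.002145 mol.
Photons absorbed: 0.414 × 0.002145 = 8.880e-4 mol.
Product formed: 0.0425 × 8.880e-4 = 3.774e-5 mol.
Rate: 3.774e-5 mol / (2652 s × 0.0341 L) = 4.2e-7 M s⁻¹.

4.2e-7 M s⁻¹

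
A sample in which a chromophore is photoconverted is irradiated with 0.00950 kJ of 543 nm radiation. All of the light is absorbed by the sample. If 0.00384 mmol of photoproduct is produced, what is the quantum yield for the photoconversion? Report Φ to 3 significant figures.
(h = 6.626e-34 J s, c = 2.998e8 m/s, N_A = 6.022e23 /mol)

Φ = 0.0890

Product: 0.00384 mmol = 3.84e-6 mol.
Photon energy at 543 nm: hc/λ = (6.626e-34)(2.998e8)/(543e-9) = 3.658e-19 J.
Incident energy: 0.00950 kJ = 9.50 J.
Photons incident: 9.50 / 3.658e-19 = 2.597e19, i.e. 2.597e19/6.022e23 = 4.313e-5 mol.
Φ = 3.84e-6 mol / 4.313e-5 mol photons = 0.0890.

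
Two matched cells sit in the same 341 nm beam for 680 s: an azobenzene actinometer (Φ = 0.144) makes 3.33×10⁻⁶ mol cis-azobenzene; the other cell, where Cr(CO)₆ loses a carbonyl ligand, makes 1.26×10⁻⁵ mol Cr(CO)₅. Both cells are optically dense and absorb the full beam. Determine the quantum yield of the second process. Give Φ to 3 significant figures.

Photons absorbed by the actinometer: 3.33×10⁻⁶ / 0.144 = 2.313×10⁻⁵ mol.
Φ(unknown) = 1.26×10⁻⁵ / 2.313×10⁻⁵ = 0.545.

Φ = 0.545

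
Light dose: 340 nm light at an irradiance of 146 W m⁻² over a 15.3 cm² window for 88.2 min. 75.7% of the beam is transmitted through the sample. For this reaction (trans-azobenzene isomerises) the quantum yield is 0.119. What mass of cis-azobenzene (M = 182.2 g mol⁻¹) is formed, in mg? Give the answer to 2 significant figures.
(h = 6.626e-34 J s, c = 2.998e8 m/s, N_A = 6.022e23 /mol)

Photon energy at 340 nm: hc/λ = (6.626e-34)(2.998e8)/(340e-9) = 5.843e-19 J.
Energy delivered: (146 W m⁻²)(15.3e-4 m²)(5292 s) = 1182 J.
Photons incident: 1182 / 5.843e-19 = 2.023e21, i.e. 2.023e21/6.022e23 = 0.003359 mol.
Fraction absorbed: 1 − 75.7/100 = 0.2430.
Photons absorbed: 0.2430 × 0.003359 = 8.162e-4 mol.
Product: Φ × n_abs = 0.119 × 8.162e-4 = 9.713e-5 mol.
Mass: 9.713e-5 × 182.2 = 0.01770 g = 18 mg.

18 mg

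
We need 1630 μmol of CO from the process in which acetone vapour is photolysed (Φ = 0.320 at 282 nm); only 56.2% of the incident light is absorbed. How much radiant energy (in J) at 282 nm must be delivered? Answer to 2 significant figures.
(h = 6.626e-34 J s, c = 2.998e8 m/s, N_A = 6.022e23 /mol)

3800 J

Product: 1630 μmol = 0.00163 mol.
Photons that must be absorbed: 0.00163 / 0.320 = 0.005094 mol.
Incident photons needed: 0.005094 / 0.562 = 0.009064 mol.
Photon energy: hc/λ = 7.044e-19 J; per mole, 4.242e5 J mol⁻¹.
Energy required: 0.009064 × 4.242e5 = 3800 J.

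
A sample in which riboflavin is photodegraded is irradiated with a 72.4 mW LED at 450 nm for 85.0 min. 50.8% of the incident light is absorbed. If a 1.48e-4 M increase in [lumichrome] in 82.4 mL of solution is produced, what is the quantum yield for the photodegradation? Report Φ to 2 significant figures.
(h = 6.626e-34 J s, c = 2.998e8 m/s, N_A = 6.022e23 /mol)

Product: (1.48e-4 M)(0.0824 L) = 1.220e-5 mol.
Photon energy at 450 nm: hc/λ = (6.626e-34)(2.998e8)/(450e-9) = 4.414e-19 J.
Energy delivered: (72.4 mW)(5100 s) = 369.2 J.
Photons incident: 369.2 / 4.414e-19 = 8.364e20, i.e. 8.364e20/6.022e23 = 0.001389 mol.
Photons absorbed: 0.508 × 0.001389 = 7.056e-4 mol.
Φ = 1.220e-5 mol / 7.056e-4 mol photons = 0.017.

Φ = 0.017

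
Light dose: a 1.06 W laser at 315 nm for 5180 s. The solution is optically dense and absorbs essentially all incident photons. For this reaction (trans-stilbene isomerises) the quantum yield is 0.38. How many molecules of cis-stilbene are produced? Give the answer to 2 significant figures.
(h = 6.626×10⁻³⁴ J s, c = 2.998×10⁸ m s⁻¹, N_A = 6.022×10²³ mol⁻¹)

Photon energy at 315 nm: hc/λ = (6.626×10⁻³⁴)(2.998×10⁸)/(315×10⁻⁹) = 6.306×10⁻¹⁹ J.
Energy delivered: (1.06 W)(5180 s) = 5491 J.
Photons incident: 5491 / 6.306×10⁻¹⁹ = 8.708×10²¹, i.e. 8.708×10²¹/6.022×10²³ = 0.01446 mol.
Product: Φ × n_abs = 0.38 × 0.01446 = 0.005495 mol.
As a count: 0.005495 × 6.022×10²³ = 3.3×10²¹.

3.3×10²¹ molecules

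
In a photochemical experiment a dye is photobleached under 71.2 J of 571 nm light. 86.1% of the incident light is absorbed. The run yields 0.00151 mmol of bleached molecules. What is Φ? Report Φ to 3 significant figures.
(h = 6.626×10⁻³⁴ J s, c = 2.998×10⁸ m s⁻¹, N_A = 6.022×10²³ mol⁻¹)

Φ = 0.00516

Product: 0.00151 mmol = 1.51×10⁻⁶ mol.
Photon energy at 571 nm: hc/λ = (6.626×10⁻³⁴)(2.998×10⁸)/(571×10⁻⁹) = 3.479×10⁻¹⁹ J.
Photons incident: 71.2 / 3.479×10⁻¹⁹ = 2.047×10²⁰, i.e. 2.047×10²⁰/6.022×10²³ = 3.399×10⁻⁴ mol.
Photons absorbed: 0.861 × 3.399×10⁻⁴ = 2.927×10⁻⁴ mol.
Φ = 1.51×10⁻⁶ mol / 2.927×10⁻⁴ mol photons = 0.00516.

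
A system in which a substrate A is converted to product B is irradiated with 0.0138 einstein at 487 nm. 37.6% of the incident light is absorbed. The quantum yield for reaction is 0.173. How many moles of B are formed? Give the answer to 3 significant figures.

Photons absorbed: 0.376 × 0.0138 = 0.005189 mol.
Product: Φ × n_abs = 0.173 × 0.005189 = 8.977×10⁻⁴ mol.

8.98×10⁻⁴ mol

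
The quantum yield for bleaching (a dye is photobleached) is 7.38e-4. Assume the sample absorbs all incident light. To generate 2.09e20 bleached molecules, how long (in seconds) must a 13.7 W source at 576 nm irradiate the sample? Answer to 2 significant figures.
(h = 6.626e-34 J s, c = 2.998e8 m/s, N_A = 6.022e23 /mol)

t ≈ 7100 s

Product: 2.09e20 / 6.022e23 = 3.471e-4 mol.
Photons that must be absorbed: 3.471e-4 / 7.38e-4 = 0.4703 mol.
Photon energy: hc/λ = 3.449e-19 J; per mole, 2.077e5 J mol⁻¹.
Energy required: 0.4703 × 2.077e5 = 9.768e4 J.
Time: 9.768e4 J / 13.7 W = 7100 s.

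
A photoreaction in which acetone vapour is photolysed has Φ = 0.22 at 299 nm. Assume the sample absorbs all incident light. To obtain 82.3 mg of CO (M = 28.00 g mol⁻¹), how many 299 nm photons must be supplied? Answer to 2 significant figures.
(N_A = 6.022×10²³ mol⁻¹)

8.0×10²¹ photons

Product: 82.3 mg / 28.00 g mol⁻¹ = 0.002939 mol.
Photons that must be absorbed: 0.002939 / 0.22 = 0.01336 mol.
Photon count: 0.01336 × 6.022×10²³ = 8.0×10²¹.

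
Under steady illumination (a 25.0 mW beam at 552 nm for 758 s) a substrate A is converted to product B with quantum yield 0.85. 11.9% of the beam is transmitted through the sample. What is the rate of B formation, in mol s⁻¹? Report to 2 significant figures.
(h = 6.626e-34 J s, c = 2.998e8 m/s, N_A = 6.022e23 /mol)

8.6e-8 mol s⁻¹

Photon energy at 552 nm: hc/λ = (6.626e-34)(2.998e8)/(552e-9) = 3.599e-19 J.
Energy delivered: (25.0 mW)(758 s) = 18.95 J.
Photons incident: 18.95 / 3.599e-19 = 5.265e19, i.e. 5.265e19/6.022e23 = 8.743e-5 mol.
Fraction absorbed: 1 − 11.9/100 = 0.8810.
Photons absorbed: 0.8810 × 8.743e-5 = 7.703e-5 mol.
Product formed: 0.85 × 7.703e-5 = 6.548e-5 mol.
Rate: 6.548e-5 / 758 s = 8.6e-8 mol s⁻¹.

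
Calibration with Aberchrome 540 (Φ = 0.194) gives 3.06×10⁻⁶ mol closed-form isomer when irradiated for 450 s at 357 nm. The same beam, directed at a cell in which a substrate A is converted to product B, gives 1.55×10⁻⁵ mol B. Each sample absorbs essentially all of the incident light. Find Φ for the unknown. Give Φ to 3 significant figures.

Photons absorbed by the actinometer: 3.06×10⁻⁶ / 0.194 = 1.577×10⁻⁵ mol.
Φ(unknown) = 1.55×10⁻⁵ / 1.577×10⁻⁵ = 0.983.

Φ = 0.983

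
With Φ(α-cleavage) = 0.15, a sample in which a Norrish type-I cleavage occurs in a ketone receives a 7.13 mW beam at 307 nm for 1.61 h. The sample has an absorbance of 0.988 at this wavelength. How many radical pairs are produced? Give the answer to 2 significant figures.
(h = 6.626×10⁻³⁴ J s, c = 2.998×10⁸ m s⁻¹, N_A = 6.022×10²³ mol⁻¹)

8.6×10¹⁸ radical pairs

Photon energy at 307 nm: hc/λ = (6.626×10⁻³⁴)(2.998×10⁸)/(307×10⁻⁹) = 6.471×10⁻¹⁹ J.
Energy delivered: (7.13 mW)(5796 s) = 41.33 J.
Photons incident: 41.33 / 6.471×10⁻¹⁹ = 6.387×10¹⁹, i.e. 6.387×10¹⁹/6.022×10²³ = 1.061×10⁻⁴ mol.
Fraction absorbed: 1 − 10^(−0.988) = 0.8972.
Photons absorbed: 0.8972 × 1.061×10⁻⁴ = 9.519×10⁻⁵ mol.
Product: Φ × n_abs = 0.15 × 9.519×10⁻⁵ = 1.428×10⁻⁵ mol.
As a count: 1.428×10⁻⁵ × 6.022×10²³ = 8.6×10¹⁸.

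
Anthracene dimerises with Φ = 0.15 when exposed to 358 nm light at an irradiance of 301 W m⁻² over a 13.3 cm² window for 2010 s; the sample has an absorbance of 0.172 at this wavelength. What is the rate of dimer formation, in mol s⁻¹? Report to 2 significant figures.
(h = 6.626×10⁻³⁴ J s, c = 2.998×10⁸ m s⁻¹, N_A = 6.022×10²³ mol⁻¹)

Photon energy at 358 nm: hc/λ = (6.626×10⁻³⁴)(2.998×10⁸)/(358×10⁻⁹) = 5.549×10⁻¹⁹ J.
Energy delivered: (301 W m⁻²)(13.3×10⁻⁴ m²)(2010 s) = 804.7 J.
Photons incident: 804.7 / 5.549×10⁻¹⁹ = 1.450×10²¹, i.e. 1.450×10²¹/6.022×10²³ = 0.002408 mol.
Fraction absorbed: 1 − 10^(−0.172) = 0.3270.
Photons absorbed: 0.3270 × 0.002408 = 7.874×10⁻⁴ mol.
Product formed: 0.15 × 7.874×10⁻⁴ = 1.181×10⁻⁴ mol.
Rate: 1.181×10⁻⁴ / 2010 s = 5.9×10⁻⁸ mol s⁻¹.

5.9×10⁻⁸ mol s⁻¹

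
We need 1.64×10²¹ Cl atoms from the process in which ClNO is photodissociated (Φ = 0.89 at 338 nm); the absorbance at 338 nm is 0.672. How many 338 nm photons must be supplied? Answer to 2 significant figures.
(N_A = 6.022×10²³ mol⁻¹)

Product: 1.64×10²¹ / 6.022×10²³ = 0.002723 mol.
Photons that must be absorbed: 0.002723 / 0.89 = 0.003060 mol.
Fraction absorbed: 1 − 10^(−0.672) = 0.7872.
Incident photons needed: 0.003060 / 0.7872 = 0.003887 mol.
Photon count: 0.003887 × 6.022×10²³ = 2.3×10²¹.

2.3×10²¹ photons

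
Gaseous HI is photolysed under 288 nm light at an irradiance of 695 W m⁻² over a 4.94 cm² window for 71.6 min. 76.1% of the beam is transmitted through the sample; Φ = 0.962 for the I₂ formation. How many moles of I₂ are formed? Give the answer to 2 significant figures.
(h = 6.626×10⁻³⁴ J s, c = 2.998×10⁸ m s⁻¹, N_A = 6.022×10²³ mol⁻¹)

Photon energy at 288 nm: hc/λ = (6.626×10⁻³⁴)(2.998×10⁸)/(288×10⁻⁹) = 6.897×10⁻¹⁹ J.
Energy delivered: (695 W m⁻²)(4.94×10⁻⁴ m²)(4296 s) = 1475 J.
Photons incident: 1475 / 6.897×10⁻¹⁹ = 2.139×10²¹, i.e. 2.139×10²¹/6.022×10²³ = 0.003552 mol.
Fraction absorbed: 1 − 76.1/100 = 0.2390.
Photons absorbed: 0.2390 × 0.003552 = 8.489×10⁻⁴ mol.
Product: Φ × n_abs = 0.962 × 8.489×10⁻⁴ = 8.166×10⁻⁴ mol.

8.2×10⁻⁴ mol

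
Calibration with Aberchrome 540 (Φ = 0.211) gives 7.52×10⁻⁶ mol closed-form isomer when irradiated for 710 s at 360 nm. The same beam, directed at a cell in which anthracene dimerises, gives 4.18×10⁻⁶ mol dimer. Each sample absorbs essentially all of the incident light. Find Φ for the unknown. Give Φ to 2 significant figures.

Photons absorbed by the actinometer: 7.52×10⁻⁶ / 0.211 = 3.564×10⁻⁵ mol.
Φ(unknown) = 4.18×10⁻⁶ / 3.564×10⁻⁵ = 0.12.

Φ = 0.12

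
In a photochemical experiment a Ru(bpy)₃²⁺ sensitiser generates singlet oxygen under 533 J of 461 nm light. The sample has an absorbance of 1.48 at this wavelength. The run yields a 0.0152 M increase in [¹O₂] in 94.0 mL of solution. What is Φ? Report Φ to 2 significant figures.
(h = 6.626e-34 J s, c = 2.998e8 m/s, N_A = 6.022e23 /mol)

Product: (0.0152 M)(0.094 L) = 0.001429 mol.
Photon energy at 461 nm: hc/λ = (6.626e-34)(2.998e8)/(461e-9) = 4.309e-19 J.
Photons incident: 533 / 4.309e-19 = 1.237e21, i.e. 1.237e21/6.022e23 = 0.002054 mol.
Fraction absorbed: 1 − 10^(−1.48) = 0.9669.
Photons absorbed: 0.9669 × 0.002054 = 0.001986 mol.
Φ = 0.001429 mol / 0.001986 mol photons = 0.72.

Φ = 0.72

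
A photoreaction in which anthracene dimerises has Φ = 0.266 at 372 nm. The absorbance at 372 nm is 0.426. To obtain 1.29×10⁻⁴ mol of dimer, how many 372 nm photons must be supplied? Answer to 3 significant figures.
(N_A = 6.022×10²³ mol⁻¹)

Photons that must be absorbed: 1.29×10⁻⁴ / 0.266 = 4.850×10⁻⁴ mol.
Fraction absorbed: 1 − 10^(−0.426) = 0.6250.
Incident photons needed: 4.850×10⁻⁴ / 0.6250 = 7.760×10⁻⁴ mol.
Photon count: 7.760×10⁻⁴ × 6.022×10²³ = 4.67×10²⁰.

4.67×10²⁰ photons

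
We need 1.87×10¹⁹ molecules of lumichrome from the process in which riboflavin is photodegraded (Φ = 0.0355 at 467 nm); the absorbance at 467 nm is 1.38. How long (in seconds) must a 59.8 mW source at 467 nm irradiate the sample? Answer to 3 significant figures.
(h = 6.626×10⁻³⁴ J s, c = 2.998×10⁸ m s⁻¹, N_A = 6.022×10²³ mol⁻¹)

Product: 1.87×10¹⁹ / 6.022×10²³ = 3.105×10⁻⁵ mol.
Photons that must be absorbed: 3.105×10⁻⁵ / 0.0355 = 8.746×10⁻⁴ mol.
Fraction absorbed: 1 − 10^(−1.38) = 0.9583.
Incident photons needed: 8.746×10⁻⁴ / 0.9583 = 9.127×10⁻⁴ mol.
Photon energy: hc/λ = 4.254×10⁻¹⁹ J; per mole, 2.562×10⁵ J mol⁻¹.
Energy required: 9.127×10⁻⁴ × 2.562×10⁵ = 233.8 J.
Time: 233.8 J / 0.0598 W = 3910 s.

t ≈ 3910 s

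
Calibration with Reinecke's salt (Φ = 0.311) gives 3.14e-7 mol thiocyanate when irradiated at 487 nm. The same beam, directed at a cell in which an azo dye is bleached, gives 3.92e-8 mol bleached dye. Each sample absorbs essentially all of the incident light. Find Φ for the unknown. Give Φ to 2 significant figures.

Φ = 0.039

Photons absorbed by the actinometer: 3.14e-7 / 0.311 = 1.010e-6 mol.
Φ(unknown) = 3.92e-8 / 1.010e-6 = 0.039.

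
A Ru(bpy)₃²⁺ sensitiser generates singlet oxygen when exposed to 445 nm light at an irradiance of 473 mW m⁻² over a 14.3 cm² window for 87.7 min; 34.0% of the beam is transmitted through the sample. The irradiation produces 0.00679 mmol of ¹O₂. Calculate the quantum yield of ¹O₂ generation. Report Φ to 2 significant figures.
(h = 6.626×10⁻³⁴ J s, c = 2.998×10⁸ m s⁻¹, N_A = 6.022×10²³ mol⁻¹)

Φ = 0.78

Product: 0.00679 mmol = 6.79×10⁻⁶ mol.
Photon energy at 445 nm: hc/λ = (6.626×10⁻³⁴)(2.998×10⁸)/(445×10⁻⁹) = 4.464×10⁻¹⁹ J.
Energy delivered: (473 mW m⁻²)(14.3×10⁻⁴ m²)(5262 s) = 3.559 J.
Photons incident: 3.559 / 4.464×10⁻¹⁹ = 7.973×10¹⁸, i.e. 7.973×10¹⁸/6.022×10²³ = 1.324×10⁻⁵ mol.
Fraction absorbed: 1 − 34.0/100 = 0.6600.
Photons absorbed: 0.6600 × 1.324×10⁻⁵ = 8.738×10⁻⁶ mol.
Φ = 6.79×10⁻⁶ mol / 8.738×10⁻⁶ mol photons = 0.78.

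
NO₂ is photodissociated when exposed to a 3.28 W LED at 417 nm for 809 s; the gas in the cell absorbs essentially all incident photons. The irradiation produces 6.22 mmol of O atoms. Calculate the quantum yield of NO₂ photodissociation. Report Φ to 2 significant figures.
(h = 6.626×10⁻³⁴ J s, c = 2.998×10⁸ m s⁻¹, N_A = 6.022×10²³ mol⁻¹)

Product: 6.22 mmol = 0.00622 mol.
Photon energy at 417 nm: hc/λ = (6.626×10⁻³⁴)(2.998×10⁸)/(417×10⁻⁹) = 4.764×10⁻¹⁹ J.
Energy delivered: (3.28 W)(809 s) = 2654 J.
Photons incident: 2654 / 4.764×10⁻¹⁹ = 5.571×10²¹, i.e. 5.571×10²¹/6.022×10²³ = 0.009251 mol.
Φ = 0.00622 mol / 0.009251 mol photons = 0.67.

Φ = 0.67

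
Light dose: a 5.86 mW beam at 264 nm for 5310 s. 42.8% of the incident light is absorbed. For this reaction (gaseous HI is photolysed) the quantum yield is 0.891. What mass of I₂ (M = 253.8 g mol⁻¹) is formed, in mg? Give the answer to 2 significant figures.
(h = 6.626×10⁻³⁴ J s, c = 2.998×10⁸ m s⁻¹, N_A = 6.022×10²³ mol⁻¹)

Photon energy at 264 nm: hc/λ = (6.626×10⁻³⁴)(2.998×10⁸)/(264×10⁻⁹) = 7.525×10⁻¹⁹ J.
Energy delivered: (5.86 mW)(5310 s) = 31.12 J.
Photons incident: 31.12 / 7.525×10⁻¹⁹ = 4.136×10¹⁹, i.e. 4.136×10¹⁹/6.022×10²³ = 6.868×10⁻⁵ mol.
Photons absorbed: 0.428 × 6.868×10⁻⁵ = 2.940×10⁻⁵ mol.
Product: Φ × n_abs = 0.891 × 2.940×10⁻⁵ = 2.620×10⁻⁵ mol.
Mass: 2.620×10⁻⁵ × 253.8 = 0.006650 g = 6.6 mg.

6.6 mg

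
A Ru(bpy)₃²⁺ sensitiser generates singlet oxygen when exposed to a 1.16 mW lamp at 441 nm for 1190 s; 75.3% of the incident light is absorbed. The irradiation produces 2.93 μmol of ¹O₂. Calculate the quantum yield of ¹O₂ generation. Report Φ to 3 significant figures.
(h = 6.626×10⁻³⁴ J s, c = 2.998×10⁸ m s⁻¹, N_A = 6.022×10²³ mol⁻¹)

Φ = 0.765

Product: 2.93 μmol = 2.93×10⁻⁶ mol.
Photon energy at 441 nm: hc/λ = (6.626×10⁻³⁴)(2.998×10⁸)/(441×10⁻⁹) = 4.504×10⁻¹⁹ J.
Energy delivered: (1.16 mW)(1190 s) = 1.380 J.
Photons incident: 1.380 / 4.504×10⁻¹⁹ = 3.064×10¹⁸, i.e. 3.064×10¹⁸/6.022×10²³ = 5.088×10⁻⁶ mol.
Photons absorbed: 0.753 × 5.088×10⁻⁶ = 3.831×10⁻⁶ mol.
Φ = 2.93×10⁻⁶ mol / 3.831×10⁻⁶ mol photons = 0.765.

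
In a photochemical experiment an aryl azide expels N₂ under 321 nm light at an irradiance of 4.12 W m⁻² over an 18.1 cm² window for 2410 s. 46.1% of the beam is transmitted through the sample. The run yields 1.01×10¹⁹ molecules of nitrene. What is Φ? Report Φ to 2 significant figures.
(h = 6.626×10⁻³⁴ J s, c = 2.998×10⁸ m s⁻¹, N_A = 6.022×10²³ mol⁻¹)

Φ = 0.65

Product: 1.01×10¹⁹ / 6.022×10²³ = 1.677×10⁻⁵ mol.
Photon energy at 321 nm: hc/λ = (6.626×10⁻³⁴)(2.998×10⁸)/(321×10⁻⁹) = 6.188×10⁻¹⁹ J.
Energy delivered: (4.12 W m⁻²)(18.1×10⁻⁴ m²)(2410 s) = 17.97 J.
Photons incident: 17.97 / 6.188×10⁻¹⁹ = 2.904×10¹⁹, i.e. 2.904×10¹⁹/6.022×10²³ = 4.822×10⁻⁵ mol.
Fraction absorbed: 1 − 46.1/100 = 0.5390.
Photons absorbed: 0.5390 × 4.822×10⁻⁵ = 2.599×10⁻⁵ mol.
Φ = 1.677×10⁻⁵ mol / 2.599×10⁻⁵ mol photons = 0.65.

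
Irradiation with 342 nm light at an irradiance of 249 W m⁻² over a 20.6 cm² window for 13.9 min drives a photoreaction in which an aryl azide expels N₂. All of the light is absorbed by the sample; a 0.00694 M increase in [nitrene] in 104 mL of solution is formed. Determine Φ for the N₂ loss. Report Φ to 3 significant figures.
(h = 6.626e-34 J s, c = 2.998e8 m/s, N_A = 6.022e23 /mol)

Product: (0.00694 M)(0.104 L) = 7.218e-4 mol.
Photon energy at 342 nm: hc/λ = (6.626e-34)(2.998e8)/(342e-9) = 5.808e-19 J.
Energy delivered: (249 W m⁻²)(20.6e-4 m²)(834 s) = 427.8 J.
Photons incident: 427.8 / 5.808e-19 = 7.366e20, i.e. 7.366e20/6.022e23 = 0.001223 mol.
Φ = 7.218e-4 mol / 0.001223 mol photons = 0.590.

Φ = 0.590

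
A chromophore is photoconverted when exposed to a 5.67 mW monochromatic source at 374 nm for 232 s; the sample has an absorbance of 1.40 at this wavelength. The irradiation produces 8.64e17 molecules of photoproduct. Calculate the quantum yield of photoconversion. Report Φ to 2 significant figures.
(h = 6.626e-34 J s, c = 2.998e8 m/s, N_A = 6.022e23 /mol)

Φ = 0.36

Product: 8.64e17 / 6.022e23 = 1.435e-6 mol.
Photon energy at 374 nm: hc/λ = (6.626e-34)(2.998e8)/(374e-9) = 5.311e-19 J.
Energy delivered: (5.67 mW)(232 s) = 1.315 J.
Photons incident: 1.315 / 5.311e-19 = 2.476e18, i.e. 2.476e18/6.022e23 = 4.112e-6 mol.
Fraction absorbed: 1 − 10^(−1.40) = 0.9602.
Photons absorbed: 0.9602 × 4.112e-6 = 3.948e-6 mol.
Φ = 1.435e-6 mol / 3.948e-6 mol photons = 0.36.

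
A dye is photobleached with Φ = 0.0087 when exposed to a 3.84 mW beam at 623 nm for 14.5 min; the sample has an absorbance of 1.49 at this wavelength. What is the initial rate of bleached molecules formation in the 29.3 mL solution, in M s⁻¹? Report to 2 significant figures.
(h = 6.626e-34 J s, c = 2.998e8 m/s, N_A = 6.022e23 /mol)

Photon energy at 623 nm: hc/λ = (6.626e-34)(2.998e8)/(623e-9) = 3.189e-19 J.
Energy delivered: (3.84 mW)(870 s) = 3.341 J.
Photons incident: 3.341 / 3.189e-19 = 1.048e19, i.e. 1.048e19/6.022e23 = 1.740e-5 mol.
Fraction absorbed: 1 − 10^(−1.49) = 0.9676.
Photons absorbed: 0.9676 × 1.740e-5 = 1.684e-5 mol.
Product formed: 0.0087 × 1.684e-5 = 1.465e-7 mol.
Rate: 1.465e-7 mol / (870 s × 0.0293 L) = 5.7e-9 M s⁻¹.

5.7e-9 M s⁻¹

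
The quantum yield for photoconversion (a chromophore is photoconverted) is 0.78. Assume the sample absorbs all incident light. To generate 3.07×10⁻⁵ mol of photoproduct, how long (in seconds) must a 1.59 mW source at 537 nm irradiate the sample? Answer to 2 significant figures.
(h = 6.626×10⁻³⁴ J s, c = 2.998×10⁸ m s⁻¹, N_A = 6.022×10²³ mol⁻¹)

t ≈ 5500 s

Photons that must be absorbed: 3.07×10⁻⁵ / 0.78 = 3.936×10⁻⁵ mol.
Photon energy: hc/λ = 3.699×10⁻¹⁹ J; per mole, 2.228×10⁵ J mol⁻¹.
Energy required: 3.936×10⁻⁵ × 2.228×10⁵ = 8.769 J.
Time: 8.769 J / 0.00159 W = 5500 s.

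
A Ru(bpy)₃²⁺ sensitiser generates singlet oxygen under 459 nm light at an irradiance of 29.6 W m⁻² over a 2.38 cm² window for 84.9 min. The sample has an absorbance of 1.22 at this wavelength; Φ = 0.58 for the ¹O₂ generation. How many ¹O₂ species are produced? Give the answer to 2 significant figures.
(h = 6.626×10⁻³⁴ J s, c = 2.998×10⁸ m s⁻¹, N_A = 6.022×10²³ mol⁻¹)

4.5×10¹⁹ species

Photon energy at 459 nm: hc/λ = (6.626×10⁻³⁴)(2.998×10⁸)/(459×10⁻⁹) = 4.328×10⁻¹⁹ J.
Energy delivered: (29.6 W m⁻²)(2.38×10⁻⁴ m²)(5094 s) = 35.89 J.
Photons incident: 35.89 / 4.328×10⁻¹⁹ = 8.293×10¹⁹, i.e. 8.293×10¹⁹/6.022×10²³ = 1.377×10⁻⁴ mol.
Fraction absorbed: 1 − 10^(−1.22) = 0.9397.
Photons absorbed: 0.9397 × 1.377×10⁻⁴ = 1.294×10⁻⁴ mol.
Product: Φ × n_abs = 0.58 × 1.294×10⁻⁴ = 7.505×10⁻⁵ mol.
As a count: 7.505×10⁻⁵ × 6.022×10²³ = 4.5×10¹⁹.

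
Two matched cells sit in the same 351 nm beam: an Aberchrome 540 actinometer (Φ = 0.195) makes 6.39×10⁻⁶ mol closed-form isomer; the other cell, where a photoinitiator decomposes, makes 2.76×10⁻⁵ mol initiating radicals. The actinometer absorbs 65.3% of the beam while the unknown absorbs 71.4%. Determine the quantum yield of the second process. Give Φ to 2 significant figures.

Photons absorbed by the actinometer: 6.39×10⁻⁶ / 0.195 = 3.277×10⁻⁵ mol.
Incident flux: 3.277×10⁻⁵ / 0.653 = 5.018×10⁻⁵ einstein.
Absorbed by unknown: 0.714 × 5.018×10⁻⁵ = 3.583×10⁻⁵ mol.
Φ(unknown) = 2.76×10⁻⁵ / 3.583×10⁻⁵ = 0.77.

Φ = 0.77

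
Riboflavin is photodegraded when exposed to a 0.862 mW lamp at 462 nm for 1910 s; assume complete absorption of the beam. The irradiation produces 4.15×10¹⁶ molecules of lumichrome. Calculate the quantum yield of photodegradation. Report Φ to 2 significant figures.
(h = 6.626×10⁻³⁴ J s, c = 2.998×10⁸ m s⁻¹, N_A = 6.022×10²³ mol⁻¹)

Product: 4.15×10¹⁶ / 6.022×10²³ = 6.891×10⁻⁸ mol.
Photon energy at 462 nm: hc/λ = (6.626×10⁻³⁴)(2.998×10⁸)/(462×10⁻⁹) = 4.300×10⁻¹⁹ J.
Energy delivered: (0.862 mW)(1910 s) = 1.646 J.
Photons incident: 1.646 / 4.300×10⁻¹⁹ = 3.828×10¹⁸, i.e. 3.828×10¹⁸/6.022×10²³ = 6.357×10⁻⁶ mol.
Φ = 6.891×10⁻⁸ mol / 6.357×10⁻⁶ mol photons = 0.011.

Φ = 0.011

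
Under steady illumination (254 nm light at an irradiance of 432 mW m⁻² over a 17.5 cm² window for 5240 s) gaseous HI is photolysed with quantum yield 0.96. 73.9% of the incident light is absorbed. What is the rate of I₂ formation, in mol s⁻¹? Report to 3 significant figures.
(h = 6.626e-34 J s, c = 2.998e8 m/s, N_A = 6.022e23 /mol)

1.14e-9 mol s⁻¹

Photon energy at 254 nm: hc/λ = (6.626e-34)(2.998e8)/(254e-9) = 7.821e-19 J.
Energy delivered: (432 mW m⁻²)(17.5e-4 m²)(5240 s) = 3.961 J.
Photons incident: 3.961 / 7.821e-19 = 5.065e18, i.e. 5.065e18/6.022e23 = 8.411e-6 mol.
Photons absorbed: 0.739 × 8.411e-6 = 6.216e-6 mol.
Product formed: 0.96 × 6.216e-6 = 5.967e-6 mol.
Rate: 5.967e-6 / 5240 s = 1.14e-9 mol s⁻¹.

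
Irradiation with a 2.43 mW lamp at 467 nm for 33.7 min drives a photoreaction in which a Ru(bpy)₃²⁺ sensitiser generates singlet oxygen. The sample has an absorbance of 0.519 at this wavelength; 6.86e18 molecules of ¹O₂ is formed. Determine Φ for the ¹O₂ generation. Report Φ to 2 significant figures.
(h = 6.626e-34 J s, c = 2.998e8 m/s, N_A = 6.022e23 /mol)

Φ = 0.85

Product: 6.86e18 / 6.022e23 = 1.139e-5 mol.
Photon energy at 467 nm: hc/λ = (6.626e-34)(2.998e8)/(467e-9) = 4.254e-19 J.
Energy delivered: (2.43 mW)(2022 s) = 4.913 J.
Photons incident: 4.913 / 4.254e-19 = 1.155e19, i.e. 1.155e19/6.022e23 = 1.918e-5 mol.
Fraction absorbed: 1 − 10^(−0.519) = 0.6973.
Photons absorbed: 0.6973 × 1.918e-5 = 1.337e-5 mol.
Φ = 1.139e-5 mol / 1.337e-5 mol photons = 0.85.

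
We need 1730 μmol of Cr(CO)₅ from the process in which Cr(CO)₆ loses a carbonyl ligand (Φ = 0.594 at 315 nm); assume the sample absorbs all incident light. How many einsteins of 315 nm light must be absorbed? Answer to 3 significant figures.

Product: 1730 μmol = 0.00173 mol.
Photons that must be absorbed: 0.00173 / 0.594 = 0.002912 mol.

0.00291 einstein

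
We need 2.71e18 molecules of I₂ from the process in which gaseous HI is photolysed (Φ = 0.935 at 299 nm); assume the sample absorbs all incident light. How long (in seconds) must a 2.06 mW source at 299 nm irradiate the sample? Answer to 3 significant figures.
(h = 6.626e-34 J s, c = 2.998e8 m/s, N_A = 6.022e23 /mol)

t ≈ 935 s

Product: 2.71e18 / 6.022e23 = 4.500e-6 mol.
Photons that must be absorbed: 4.500e-6 / 0.935 = 4.813e-6 mol.
Photon energy: hc/λ = 6.644e-19 J; per mole, 4.001e5 J mol⁻¹.
Energy required: 4.813e-6 × 4.001e5 = 1.926 J.
Time: 1.926 J / 0.00206 W = 935 s.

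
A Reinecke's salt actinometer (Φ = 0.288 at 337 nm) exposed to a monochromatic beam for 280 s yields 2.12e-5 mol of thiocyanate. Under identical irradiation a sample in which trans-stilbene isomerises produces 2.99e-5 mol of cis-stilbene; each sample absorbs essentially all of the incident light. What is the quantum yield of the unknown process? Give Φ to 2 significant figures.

Φ = 0.41

Photons absorbed by the actinometer: 2.12e-5 / 0.288 = 7.361e-5 mol.
Φ(unknown) = 2.99e-5 / 7.361e-5 = 0.41.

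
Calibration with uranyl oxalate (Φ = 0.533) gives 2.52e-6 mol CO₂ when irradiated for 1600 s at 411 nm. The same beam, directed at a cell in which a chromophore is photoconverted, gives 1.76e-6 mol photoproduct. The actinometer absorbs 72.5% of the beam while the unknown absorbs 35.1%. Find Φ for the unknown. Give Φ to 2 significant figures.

Photons absorbed by the actinometer: 2.52e-6 / 0.533 = 4.728e-6 mol.
Incident flux: 4.728e-6 / 0.725 = 6.521e-6 einstein.
Absorbed by unknown: 0.351 × 6.521e-6 = 2.289e-6 mol.
Φ(unknown) = 1.76e-6 / 2.289e-6 = 0.77.

Φ = 0.77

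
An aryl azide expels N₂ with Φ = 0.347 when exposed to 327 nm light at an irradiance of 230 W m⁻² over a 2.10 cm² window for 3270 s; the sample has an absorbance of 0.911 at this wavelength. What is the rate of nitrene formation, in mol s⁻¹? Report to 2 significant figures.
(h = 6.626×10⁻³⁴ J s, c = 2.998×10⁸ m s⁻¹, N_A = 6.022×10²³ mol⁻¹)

4.0×10⁻⁸ mol s⁻¹

Photon energy at 327 nm: hc/λ = (6.626×10⁻³⁴)(2.998×10⁸)/(327×10⁻⁹) = 6.075×10⁻¹⁹ J.
Energy delivered: (230 W m⁻²)(2.10×10⁻⁴ m²)(3270 s) = 157.9 J.
Photons incident: 157.9 / 6.075×10⁻¹⁹ = 2.599×10²⁰, i.e. 2.599×10²⁰/6.022×10²³ = 4.316×10⁻⁴ mol.
Fraction absorbed: 1 − 10^(−0.911) = 0.8773.
Photons absorbed: 0.8773 × 4.316×10⁻⁴ = 3.786×10⁻⁴ mol.
Product formed: 0.347 × 3.786×10⁻⁴ = 1.314×10⁻⁴ mol.
Rate: 1.314×10⁻⁴ / 3270 s = 4.0×10⁻⁸ mol s⁻¹.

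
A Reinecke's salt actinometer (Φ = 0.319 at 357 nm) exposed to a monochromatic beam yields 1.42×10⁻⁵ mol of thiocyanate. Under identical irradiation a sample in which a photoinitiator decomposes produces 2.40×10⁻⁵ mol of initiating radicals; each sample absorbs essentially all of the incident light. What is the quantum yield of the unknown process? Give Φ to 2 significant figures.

Photons absorbed by the actinometer: 1.42×10⁻⁵ / 0.319 = 4.451×10⁻⁵ mol.
Φ(unknown) = 2.40×10⁻⁵ / 4.451×10⁻⁵ = 0.54.

Φ = 0.54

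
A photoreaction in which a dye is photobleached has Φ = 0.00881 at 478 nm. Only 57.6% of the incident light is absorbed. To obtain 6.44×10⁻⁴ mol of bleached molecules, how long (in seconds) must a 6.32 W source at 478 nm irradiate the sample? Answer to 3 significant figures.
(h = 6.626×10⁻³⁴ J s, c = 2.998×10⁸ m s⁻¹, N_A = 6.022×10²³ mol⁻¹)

Photons that must be absorbed: 6.44×10⁻⁴ / 0.00881 = 0.07310 mol.
Incident photons needed: 0.07310 / 0.576 = 0.1269 mol.
Photon energy: hc/λ = 4.156×10⁻¹⁹ J; per mole, 2.503×10⁵ J mol⁻¹.
Energy required: 0.1269 × 2.503×10⁵ = 3.176×10⁴ J.
Time: 3.176×10⁴ J / 6.32 W = 5030 s.

t ≈ 5030 s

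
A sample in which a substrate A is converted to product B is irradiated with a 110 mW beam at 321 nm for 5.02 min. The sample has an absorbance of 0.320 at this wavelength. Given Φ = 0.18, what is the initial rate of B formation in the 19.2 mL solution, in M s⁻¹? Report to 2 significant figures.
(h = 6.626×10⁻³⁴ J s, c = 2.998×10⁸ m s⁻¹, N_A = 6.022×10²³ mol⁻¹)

1.4×10⁻⁶ M s⁻¹

Photon energy at 321 nm: hc/λ = (6.626×10⁻³⁴)(2.998×10⁸)/(321×10⁻⁹) = 6.188×10⁻¹⁹ J.
Energy delivered: (110 mW)(301.2 s) = 33.13 J.
Photons incident: 33.13 / 6.188×10⁻¹⁹ = 5.354×10¹⁹, i.e. 5.354×10¹⁹/6.022×10²³ = 8.891×10⁻⁵ mol.
Fraction absorbed: 1 − 10^(−0.320) = 0.5214.
Photons absorbed: 0.5214 × 8.891×10⁻⁵ = 4.636×10⁻⁵ mol.
Product formed: 0.18 × 4.636×10⁻⁵ = 8.345×10⁻⁶ mol.
Rate: 8.345×10⁻⁶ mol / (301.2 s × 0.0192 L) = 1.4×10⁻⁶ M s⁻¹.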